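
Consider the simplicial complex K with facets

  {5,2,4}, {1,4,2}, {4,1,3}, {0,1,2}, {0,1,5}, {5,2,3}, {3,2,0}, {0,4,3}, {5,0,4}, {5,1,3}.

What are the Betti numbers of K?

b_0 = 1, b_1 = 0, b_2 = 0.

Order the vertices as 0 < 1 < 2 < 3 < 4 < 5. Listing each simplex with vertices in this order, K has dimension 2 with simplices:

  0-simplices (6): [0], [1], [2], [3], [4], [5]
  1-simplices (15): [0,1], [0,2], [0,3], [0,4], [0,5], [1,2], [1,3], [1,4], [1,5], [2,3], [2,4], [2,5], [3,4], [3,5], [4,5]
  2-simplices (10): [0,1,2], [0,1,5], [0,2,3], [0,3,4], [0,4,5], [1,2,4], [1,3,4], [1,3,5], [2,3,5], [2,4,5]

Hence C_0 ≅ Z^6, C_1 ≅ Z^15, C_2 ≅ Z^10.

Boundary ∂_1: C_1 → C_0 is given by ∂[p,q] = [q] − [p].
As a 6×15 matrix over Z this has rank 5, with invariant factors (1,1,1,1,1).

The boundary map ∂_2: C_2 → C_1 sends each 2-simplex [p,q,r] to [q,r] − [p,r] + [p,q]. For instance
  ∂[1,3,4] = [3,4] − [1,4] + [1,3],
  ∂[2,4,5] = [4,5] − [2,5] + [2,4].
As a 15×10 matrix over Z this has rank 10, with invariant factors (1,1,1,1,1,1,1,1,1,2).

Computing H_k = (kernel of ∂_k) / (image of ∂_{k+1}):

  H_0: rank C_0 − rank ∂_1 = 6 − 5 = 1, and the invariant factors of ∂_1 are all 1, so H_0 ≅ Z.
  H_1: rank ker ∂_1 − rank ∂_2 = (15 − 5) − 10 = 0, and ∂_2 has invariant factor 2 > 1, so H_1 ≅ Z/2.
  H_2: rank ker ∂_2 − rank ∂_3 = (10 − 10) − 0 = 0, and there is no ∂_3, so H_2 ≅ 0.

Hence the Betti numbers are b_0 = 1, b_1 = 0, b_2 = 0.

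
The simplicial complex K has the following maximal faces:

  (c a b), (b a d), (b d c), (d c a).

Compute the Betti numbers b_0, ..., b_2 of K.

Take the total order a < b < c < d on the vertex set. Then K (dimension 2) consists of the simplices:

  0-simplices (4): a, b, c, d
  1-simplices (6): ab, ac, ad, bc, bd, cd
  2-simplices (4): abc, abd, acd, bcd

Hence C_0 ≅ Z^4, C_1 ≅ Z^6, C_2 ≅ Z^4.

∂_1: C_1 → C_0 sends each edge [p,q] (with p < q) to q − p. For instance
  ∂bd = d − b.
The resulting 4×6 matrix has rank 3, and its Smith normal form has invariant factors (1,1,1).

The boundary map ∂_2: C_2 → C_1 maps a triangle to the signed sum of its edges. For instance
  ∂abd = bd − ad + ab,
  ∂abc = bc − ac + ab.
As a 6×4 matrix over Z this has rank 3, with invariant factors (1,1,1).

Now H_k = ker ∂_k / im ∂_{k+1}, so:

  H_0: rank C_0 − rank ∂_1 = 4 − 3 = 1, and the invariant factors of ∂_1 are all 1, so H_0 ≅ Z.
  H_1: rank ker ∂_1 − rank ∂_2 = (6 − 3) − 3 = 0, and the invariant factors of ∂_2 are all 1, so H_1 ≅ 0.
  H_2: rank ker ∂_2 − rank ∂_3 = (4 − 3) − 0 = 1, and there is no ∂_3, so H_2 ≅ Z.

(K is a triangulation of the 2-sphere S^2.)

Hence the Betti numbers are b_0 = 1, b_1 = 0, b_2 = 1.

b_0 = 1, b_1 = 0, b_2 = 1.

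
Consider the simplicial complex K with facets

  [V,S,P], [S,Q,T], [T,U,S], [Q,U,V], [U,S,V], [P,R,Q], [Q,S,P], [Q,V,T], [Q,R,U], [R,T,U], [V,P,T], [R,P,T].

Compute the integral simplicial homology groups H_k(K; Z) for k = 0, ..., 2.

H_0 ≅ Z,  H_1 ≅ Z_2,  H_2 = 0.

We work with the vertex ordering P < Q < R < S < T < U < V. The simplices of K, each written with vertices in increasing order, are:

  0-simplices (7): P, Q, R, S, T, U, V
  1-simplices (18): PQ, PR, PS, PT, PV, QR, QS, QT, QU, QV, RT, RU, ST, SU, SV, TU, TV, UV
  2-simplices (12): PQR, PQS, PRT, PSV, PTV, QRU, QST, QTV, QUV, RTU, STU, SUV

Hence C_0 ≅ Z^7, C_1 ≅ Z^18, C_2 ≅ Z^12.

Boundary ∂_1: C_1 → C_0 maps an edge to its endpoints' difference, ∂[p,q] = q − p. For instance
  ∂SV = V − S.
This gives a 7×18 integer matrix of rank 6; reducing to Smith normal form yields diagonal entries (1,1,1,1,1,1).

The boundary map ∂_2: C_2 → C_1 sends each 2-simplex [p,q,r] to [q,r] − [p,r] + [p,q]. For instance
  ∂PSV = SV − PV + PS,
  ∂SUV = UV − SV + SU.
The resulting 18×12 matrix has rank 12, and its Smith normal form has invariant factors (1,1,1,1,1,1,1,1,1,1,1,2).

From H_k ≅ ker(∂_k) / im(∂_{k+1}) we obtain:

  H_0: rank C_0 − rank ∂_1 = 7 − 6 = 1, and the invariant factors of ∂_1 are all 1, so H_0 ≅ Z.
  H_1: rank ker ∂_1 − rank ∂_2 = (18 − 6) − 12 = 0, and ∂_2 has invariant factor 2 > 1, so H_1 ≅ Z_2.
  H_2: rank ker ∂_2 − rank ∂_3 = (12 − 12) − 0 = 0, and there is no ∂_3, so H_2 ≅ 0.

(K is a triangulation of the real projective plane RP^2.)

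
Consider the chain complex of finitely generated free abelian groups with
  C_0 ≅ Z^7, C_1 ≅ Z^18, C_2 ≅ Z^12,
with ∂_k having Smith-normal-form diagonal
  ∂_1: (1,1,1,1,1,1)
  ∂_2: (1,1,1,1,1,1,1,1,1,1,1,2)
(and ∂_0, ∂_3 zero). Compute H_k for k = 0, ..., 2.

H_0 = Z,  H_1 = Z/2Z,  H_2 = 0.

H_0: b_0 = 7 − 0 − 6 = 1; torsion from ∂_1 factors > 1: none. So H_0 = Z.
H_1: b_1 = 18 − 6 − 12 = 0; torsion from ∂_2 factors > 1: [2]. So H_1 = Z/2Z.
H_2: b_2 = 12 − 12 − 0 = 0; torsion from ∂_3 factors > 1: none. So H_2 = 0.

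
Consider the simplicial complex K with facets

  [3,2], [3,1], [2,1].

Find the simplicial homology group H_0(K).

H_0 = Z.

Fix the vertex order 1 < 2 < 3 and write every simplex with vertices in increasing order. Then dim K = 1 and the simplices of K are:

  0-simplices (3): [1], [2], [3]
  1-simplices (3): [1,2], [1,3], [2,3]

Hence C_0 ≅ Z^3, C_1 ≅ Z^3.

∂_1: C_1 → C_0 sends each edge [p,q] (with p < q) to q − p. For instance
  ∂[1,2] = [2] − [1].
As a 3×3 matrix over Z this has rank 2, with invariant factors (1,1).

Now H_k = ker ∂_k / im ∂_{k+1}, so:

  H_0: rank C_0 − rank ∂_1 = 3 − 2 = 1, and the invariant factors of ∂_1 are all 1, so H_0 ≅ Z.

(K is a triangulation of the circle S^1.)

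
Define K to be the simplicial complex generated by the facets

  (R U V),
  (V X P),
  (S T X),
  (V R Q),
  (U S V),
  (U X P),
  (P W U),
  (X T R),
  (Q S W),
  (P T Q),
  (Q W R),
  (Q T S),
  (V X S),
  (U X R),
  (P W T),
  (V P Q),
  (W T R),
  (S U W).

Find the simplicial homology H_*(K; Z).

H_0 = Z,  H_1 = Z ⊕ Z_2,  H_2 = 0.

K has 9 vertices, 27 edges, 18 triangles.
rank ∂_0 = 0, rank ∂_1 = 8 ⇒ b_0 = 9 − 0 − 8 = 1; all invariant factors of ∂_1 are 1 so no torsion. So H_0 ≅ Z.
rank ∂_1 = 8, rank ∂_2 = 18 ⇒ b_1 = 27 − 8 − 18 = 1; ∂_2 has invariant factor(s) [2] giving torsion. So H_1 ≅ Z ⊕ Z_2.
rank ∂_2 = 18, rank ∂_3 = 0 ⇒ b_2 = 18 − 18 − 0 = 0. So H_2 ≅ 0.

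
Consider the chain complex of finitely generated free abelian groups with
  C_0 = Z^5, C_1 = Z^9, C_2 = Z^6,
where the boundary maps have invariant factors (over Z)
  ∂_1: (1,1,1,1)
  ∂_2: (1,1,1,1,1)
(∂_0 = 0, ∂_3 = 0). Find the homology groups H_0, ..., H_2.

H_0: b_0 = 5 − 0 − 4 = 1; torsion from ∂_1 factors > 1: none. So H_0 ≅ Z.
H_1: b_1 = 9 − 4 − 5 = 0; torsion from ∂_2 factors > 1: none. So H_1 ≅ 0.
H_2: b_2 = 6 − 5 − 0 = 1; torsion from ∂_3 factors > 1: none. So H_2 ≅ Z.

H_0 ≅ Z,  H_1 = 0,  H_2 ≅ Z.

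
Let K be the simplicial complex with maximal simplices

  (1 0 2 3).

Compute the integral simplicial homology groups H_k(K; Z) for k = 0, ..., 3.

Fix the vertex order 0 < 1 < 2 < 3 and write every simplex with vertices in increasing order. Then dim K = 3 and the simplices of K are:

  0-simplices (4): [0], [1], [2], [3]
  1-simplices (6): [0,1], [0,2], [0,3], [1,2], [1,3], [2,3]
  2-simplices (4): [0,1,2], [0,1,3], [0,2,3], [1,2,3]
  3-simplices (1): [0,1,2,3]

Hence C_0 ≅ Z^4, C_1 ≅ Z^6, C_2 ≅ Z^4, C_3 ≅ Z^1.

The boundary map ∂_1: C_1 → C_0 sends each edge [p,q] (with p < q) to q − p. For instance
  ∂[1,3] = [3] − [1].
The resulting 4×6 matrix has rank 3, and its Smith normal form has invariant factors (1,1,1).

Boundary ∂_2: C_2 → C_1 maps a triangle to the signed sum of its edges. For instance
  ∂[0,1,2] = [1,2] − [0,2] + [0,1],
  ∂[0,1,3] = [1,3] − [0,3] + [0,1].
The resulting 6×4 matrix has rank 3, and its Smith normal form has invariant factors (1,1,1).

The boundary map ∂_3: C_3 → C_2 sends each 3-simplex σ to the alternating sum Σ_i (−1)^i (σ with its i-th vertex removed). For instance
  ∂[0,1,2,3] = [1,2,3] − [0,2,3] + [0,1,3] − [0,1,2].
The resulting 4×1 matrix has rank 1, and its Smith normal form has invariant factors (1).

Now H_k = ker ∂_k / im ∂_{k+1}, so:

  H_0: rank C_0 − rank ∂_1 = 4 − 3 = 1, and the invariant factors of ∂_1 are all 1, so H_0 ≅ Z.
  H_1: rank ker ∂_1 − rank ∂_2 = (6 − 3) − 3 = 0, and the invariant factors of ∂_2 are all 1, so H_1 ≅ 0.
  H_2: rank ker ∂_2 − rank ∂_3 = (4 − 3) − 1 = 0, and the invariant factors of ∂_3 are all 1, so H_2 ≅ 0.
  H_3: rank ker ∂_3 − rank ∂_4 = (1 − 1) − 0 = 0, and there is no ∂_4, so H_3 ≅ 0.

As a check, the Euler characteristic is 4 − 6 + 4 − 1 = 1, which agrees with 1 − 0 + 0 − 0 = 1.
(K is a triangulation of the 3-simplex.)

H_0 ≅ Z,  H_1 = 0,  H_2 = 0,  H_3 = 0.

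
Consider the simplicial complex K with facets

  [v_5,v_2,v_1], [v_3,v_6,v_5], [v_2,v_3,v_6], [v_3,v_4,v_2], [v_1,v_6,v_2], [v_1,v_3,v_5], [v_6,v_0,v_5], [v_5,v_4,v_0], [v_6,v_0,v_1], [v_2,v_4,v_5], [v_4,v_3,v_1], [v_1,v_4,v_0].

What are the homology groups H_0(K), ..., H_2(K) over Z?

H_0 ≅ Z,  H_1 ≅ Z/2Z,  H_2 = 0.

Take the total order v_0 < v_1 < v_2 < v_3 < v_4 < v_5 < v_6 on the vertex set. Then K (dimension 2) consists of the simplices:

  0-simplices (7): [v_0], [v_1], [v_2], [v_3], [v_4], [v_5], [v_6]
  1-simplices (18): (18 of them)
  2-simplices (12): (12 of them)

so the chain groups are C_0 ≅ Z^7, C_1 ≅ Z^18, C_2 ≅ Z^12.

∂_1: C_1 → C_0 sends each edge [p,q] (with p < q) to q − p.
This gives a 7×18 integer matrix of rank 6; reducing to Smith normal form yields diagonal entries (1,1,1,1,1,1).

∂_2: C_2 → C_1 sends each 2-simplex [p,q,r] to [q,r] − [p,r] + [p,q]. For instance
  ∂[v_3,v_5,v_6] = [v_5,v_6] − [v_3,v_6] + [v_3,v_5],
  ∂[v_1,v_2,v_6] = [v_2,v_6] − [v_1,v_6] + [v_1,v_2].
This gives a 18×12 integer matrix of rank 12; reducing to Smith normal form yields diagonal entries (1,1,1,1,1,1,1,1,1,1,1,2).

Now H_k = ker ∂_k / im ∂_{k+1}, so:

  H_0: rank C_0 − rank ∂_1 = 7 − 6 = 1, and the invariant factors of ∂_1 are all 1, so H_0 ≅ Z.
  H_1: rank ker ∂_1 − rank ∂_2 = (18 − 6) − 12 = 0, and ∂_2 has invariant factor 2 > 1, so H_1 ≅ Z/2Z.
  H_2: rank ker ∂_2 − rank ∂_3 = (12 − 12) − 0 = 0, and there is no ∂_3, so H_2 ≅ 0.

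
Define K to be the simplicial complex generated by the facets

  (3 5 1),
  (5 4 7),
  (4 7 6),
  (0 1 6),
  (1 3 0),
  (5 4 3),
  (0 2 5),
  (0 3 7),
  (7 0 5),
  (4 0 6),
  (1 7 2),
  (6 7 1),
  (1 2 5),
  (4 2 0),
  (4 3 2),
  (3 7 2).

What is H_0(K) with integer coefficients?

H_0 ≅ Z.

We work with the vertex ordering 0 < 1 < 2 < 3 < 4 < 5 < 6 < 7. The simplices of K, each written with vertices in increasing order, are:

  0-simplices (8): [0], [1], [2], [3], [4], [5], [6], [7]
  1-simplices (24): (24 of them)
  2-simplices (16): [0,1,3], [0,1,6], [0,2,4], [0,2,5], [0,3,7], [0,4,6], [0,5,7], [1,2,5], [1,2,7], [1,3,5], [1,6,7], [2,3,4], [2,3,7], [3,4,5], [4,5,7], [4,6,7]

Hence C_0 ≅ Z^8, C_1 ≅ Z^24, C_2 ≅ Z^16.

∂_1: C_1 → C_0 maps an edge to its endpoints' difference, ∂[p,q] = q − p. For instance
  ∂[5,7] = [7] − [5].
As a 8×24 matrix over Z this has rank 7, with invariant factors (1,1,1,1,1,1,1).

Boundary ∂_2: C_2 → C_1 sends each 2-simplex [p,q,r] to [q,r] − [p,r] + [p,q]. For instance
  ∂[1,6,7] = [6,7] − [1,7] + [1,6],
  ∂[1,2,7] = [2,7] − [1,7] + [1,2].
This gives a 24×16 integer matrix of rank 15; reducing to Smith normal form yields diagonal entries (1,1,1,1,1,1,1,1,1,1,1,1,1,1,1).

Computing H_k = (kernel of ∂_k) / (image of ∂_{k+1}):

  H_0: rank C_0 − rank ∂_1 = 8 − 7 = 1, and the invariant factors of ∂_1 are all 1, so H_0 = Z.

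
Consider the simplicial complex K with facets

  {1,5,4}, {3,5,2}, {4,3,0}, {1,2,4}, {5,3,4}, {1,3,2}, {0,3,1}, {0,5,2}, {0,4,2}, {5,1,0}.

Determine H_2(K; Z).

H_2 = 0.

Fix the vertex order 0 < 1 < 2 < 3 < 4 < 5 and write every simplex with vertices in increasing order. Then dim K = 2 and the simplices of K are:

  0-simplices (6): [0], [1], [2], [3], [4], [5]
  1-simplices (15): [0,1], [0,2], [0,3], [0,4], [0,5], [1,2], [1,3], [1,4], [1,5], [2,3], [2,4], [2,5], [3,4], [3,5], [4,5]
  2-simplices (10): [0,1,3], [0,1,5], [0,2,4], [0,2,5], [0,3,4], [1,2,3], [1,2,4], [1,4,5], [2,3,5], [3,4,5]

so the chain groups are C_0 ≅ Z^6, C_1 ≅ Z^15, C_2 ≅ Z^10.

The boundary map ∂_1: C_1 → C_0 maps an edge to its endpoints' difference, ∂[p,q] = q − p. For instance
  ∂[0,3] = [3] − [0].
As a 6×15 matrix over Z this has rank 5, with invariant factors (1,1,1,1,1).

The boundary map ∂_2: C_2 → C_1 maps a triangle to the signed sum of its edges. For instance
  ∂[0,1,3] = [1,3] − [0,3] + [0,1],
  ∂[1,2,4] = [2,4] − [1,4] + [1,2].
As a 15×10 matrix over Z this has rank 10, with invariant factors (1,1,1,1,1,1,1,1,1,2).

From H_k ≅ ker(∂_k) / im(∂_{k+1}) we obtain:

  H_2: rank ker ∂_2 − rank ∂_3 = (10 − 10) − 0 = 0, and there is no ∂_3, so H_2 = 0.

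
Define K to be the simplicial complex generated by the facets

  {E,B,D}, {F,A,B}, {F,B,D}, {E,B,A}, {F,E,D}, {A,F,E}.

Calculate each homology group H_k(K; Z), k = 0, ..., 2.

H_0 = Z,  H_1 = 0,  H_2 = Z.

Take the total order A < B < D < E < F on the vertex set. Then K (dimension 2) consists of the simplices:

  0-simplices (5): A, B, D, E, F
  1-simplices (9): AB, AE, AF, BD, BE, BF, DE, DF, EF
  2-simplices (6): ABE, ABF, AEF, BDE, BDF, DEF

so the chain groups are C_0 ≅ Z^5, C_1 ≅ Z^9, C_2 ≅ Z^6.

The boundary map ∂_1: C_1 → C_0 is given by ∂[p,q] = [q] − [p]. For instance
  ∂BD = D − B.
This gives a 5×9 integer matrix of rank 4; reducing to Smith normal form yields diagonal entries (1,1,1,1).

The boundary map ∂_2: C_2 → C_1 sends each 2-simplex [p,q,r] to [q,r] − [p,r] + [p,q]. For instance
  ∂ABF = BF − AF + AB,
  ∂BDF = DF − BF + BD.
The 9×6 boundary matrix has rank 5 and Smith normal form diag(1,1,1,1,1).

From H_k ≅ ker(∂_k) / im(∂_{k+1}) we obtain:

  H_0: rank C_0 − rank ∂_1 = 5 − 4 = 1, and the invariant factors of ∂_1 are all 1, so H_0 = Z.
  H_1: rank ker ∂_1 − rank ∂_2 = (9 − 4) − 5 = 0, and the invariant factors of ∂_2 are all 1, so H_1 = 0.
  H_2: rank ker ∂_2 − rank ∂_3 = (6 − 5) − 0 = 1, and there is no ∂_3, so H_2 = Z.

(K is a triangulation of the 2-sphere S^2.)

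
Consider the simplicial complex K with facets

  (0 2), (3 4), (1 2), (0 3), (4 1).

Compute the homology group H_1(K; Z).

K has 5 vertices, 5 edges.
rank ∂_1 = 4, rank ∂_2 = 0 ⇒ b_1 = 5 − 4 − 0 = 1. So H_1 ≅ Z.

H_1 ≅ Z.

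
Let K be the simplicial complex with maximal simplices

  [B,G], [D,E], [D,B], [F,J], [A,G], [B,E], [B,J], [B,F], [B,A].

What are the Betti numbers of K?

Order the vertices as A < B < D < E < F < G < J. Listing each simplex with vertices in this order, K has dimension 1 with simplices:

  0-simplices (7): A, B, D, E, F, G, J
  1-simplices (9): AB, AG, BD, BE, BF, BG, BJ, DE, FJ

giving chain groups C_0 ≅ Z^7, C_1 ≅ Z^9.

The boundary map ∂_1: C_1 → C_0 maps an edge to its endpoints' difference, ∂[p,q] = q − p. For instance
  ∂BE = E − B.
The 7×9 boundary matrix has rank 6 and Smith normal form diag(1,1,1,1,1,1).

Now H_k = ker ∂_k / im ∂_{k+1}, so:

  H_0: rank C_0 − rank ∂_1 = 7 − 6 = 1, and the invariant factors of ∂_1 are all 1, so H_0 ≅ Z.
  H_1: rank ker ∂_1 − rank ∂_2 = (9 − 6) − 0 = 3, and there is no ∂_2, so H_1 ≅ Z^3.

(K is a triangulation of a wedge of 3 circles.)

Hence the Betti numbers are b_0 = 1, b_1 = 3.

b_0 = 1, b_1 = 3.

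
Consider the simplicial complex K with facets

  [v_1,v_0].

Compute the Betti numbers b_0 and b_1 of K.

We work with the vertex ordering v_0 < v_1. The simplices of K, each written with vertices in increasing order, are:

  0-simplices (2): [v_0], [v_1]
  1-simplices (1): [v_0,v_1]

Hence C_0 ≅ Z^2, C_1 ≅ Z^1.

∂_1: C_1 → C_0 is given by ∂[p,q] = [q] − [p].
As a 2×1 matrix over Z this has rank 1, with invariant factors (1).

From H_k ≅ ker(∂_k) / im(∂_{k+1}) we obtain:

  H_0: rank C_0 − rank ∂_1 = 2 − 1 = 1, and the invariant factors of ∂_1 are all 1, so H_0 ≅ Z.
  H_1: rank ker ∂_1 − rank ∂_2 = (1 − 1) − 0 = 0, and there is no ∂_2, so H_1 ≅ 0.

Hence the Betti numbers are b_0 = 1, b_1 = 0.

b_0 = 1, b_1 = 0.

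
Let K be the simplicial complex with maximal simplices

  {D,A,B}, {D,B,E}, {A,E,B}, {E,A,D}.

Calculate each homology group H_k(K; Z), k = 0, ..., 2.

H_0 ≅ Z,  H_1 = 0,  H_2 ≅ Z.

Take the total order A < B < D < E on the vertex set. Then K (dimension 2) consists of the simplices:

  0-simplices (4): A, B, D, E
  1-simplices (6): AB, AD, AE, BD, BE, DE
  2-simplices (4): ABD, ABE, ADE, BDE

Hence C_0 ≅ Z^4, C_1 ≅ Z^6, C_2 ≅ Z^4.

Boundary ∂_1: C_1 → C_0 is given by ∂[p,q] = [q] − [p]. For instance
  ∂AB = B − A.
This gives a 4×6 integer matrix of rank 3; reducing to Smith normal form yields diagonal entries (1,1,1).

Boundary ∂_2: C_2 → C_1 acts by ∂[p,q,r] = [q,r] − [p,r] + [p,q]. For instance
  ∂BDE = DE − BE + BD,
  ∂ADE = DE − AE + AD.
The resulting 6×4 matrix has rank 3, and its Smith normal form has invariant factors (1,1,1).

Reading off H_k = ker ∂_k / im ∂_{k+1}:

  H_0: rank C_0 − rank ∂_1 = 4 − 3 = 1, and the invariant factors of ∂_1 are all 1, so H_0 = Z.
  H_1: rank ker ∂_1 − rank ∂_2 = (6 − 3) − 3 = 0, and the invariant factors of ∂_2 are all 1, so H_1 = 0.
  H_2: rank ker ∂_2 − rank ∂_3 = (4 − 3) − 0 = 1, and there is no ∂_3, so H_2 = Z.

As a check, the Euler characteristic is 4 − 6 + 4 = 2, which agrees with 1 − 0 + 1 = 2.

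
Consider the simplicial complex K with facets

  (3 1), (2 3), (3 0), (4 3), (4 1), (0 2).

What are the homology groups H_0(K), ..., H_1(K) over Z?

H_0 ≅ Z,  H_1 ≅ Z^2.

We work with the vertex ordering 0 < 1 < 2 < 3 < 4. The simplices of K, each written with vertices in increasing order, are:

  0-simplices (5): [0], [1], [2], [3], [4]
  1-simplices (6): [0,2], [0,3], [1,3], [1,4], [2,3], [3,4]

Hence C_0 ≅ Z^5, C_1 ≅ Z^6.

Boundary ∂_1: C_1 → C_0 maps an edge to its endpoints' difference, ∂[p,q] = q − p.
The resulting 5×6 matrix has rank 4, and its Smith normal form has invariant factors (1,1,1,1).

Reading off H_k = ker ∂_k / im ∂_{k+1}:

  H_0: rank C_0 − rank ∂_1 = 5 − 4 = 1, and the invariant factors of ∂_1 are all 1, so H_0 ≅ Z.
  H_1: rank ker ∂_1 − rank ∂_2 = (6 − 4) − 0 = 2, and there is no ∂_2, so H_1 ≅ Z^2.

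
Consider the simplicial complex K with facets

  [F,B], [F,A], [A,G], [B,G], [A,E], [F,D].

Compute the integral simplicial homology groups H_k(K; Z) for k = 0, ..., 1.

Order the vertices as A < B < D < E < F < G. Listing each simplex with vertices in this order, K has dimension 1 with simplices:

  0-simplices (6): A, B, D, E, F, G
  1-simplices (6): AE, AF, AG, BF, BG, DF

Hence C_0 ≅ Z^6, C_1 ≅ Z^6.

∂_1: C_1 → C_0 sends each edge [p,q] (with p < q) to q − p.
The 6×6 boundary matrix has rank 5 and Smith normal form diag(1,1,1,1,1).

Now H_k = ker ∂_k / im ∂_{k+1}, so:

  H_0: rank C_0 − rank ∂_1 = 6 − 5 = 1, and the invariant factors of ∂_1 are all 1, so H_0 ≅ Z.
  H_1: rank ker ∂_1 − rank ∂_2 = (6 − 5) − 0 = 1, and there is no ∂_2, so H_1 ≅ Z.

As a check, the Euler characteristic is 6 − 6 = 0, which agrees with 1 − 1 = 0.

H_0 = Z,  H_1 = Z.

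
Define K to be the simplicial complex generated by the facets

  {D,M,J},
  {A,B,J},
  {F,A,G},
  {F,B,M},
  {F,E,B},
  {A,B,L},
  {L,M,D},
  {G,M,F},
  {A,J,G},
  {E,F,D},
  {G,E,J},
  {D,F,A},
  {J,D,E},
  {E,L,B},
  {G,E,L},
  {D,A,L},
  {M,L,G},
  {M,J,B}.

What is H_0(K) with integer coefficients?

H_0 = Z.

Fix the vertex order A < B < D < E < F < G < J < L < M and write every simplex with vertices in increasing order. Then dim K = 2 and the simplices of K are:

  0-simplices (9): A, B, D, E, F, G, J, L, M
  1-simplices (27): AB, AD, AF, AG, AJ, AL, BE, BF, BJ, BL, BM, DE, DF, DJ, DL, DM, EF, EG, EJ, EL, FG, FM, GJ, GL, GM, JM, LM
  2-simplices (18): ABJ, ABL, ADF, ADL, AFG, AGJ, BEF, BEL, BFM, BJM, DEF, DEJ, DJM, DLM, EGJ, EGL, FGM, GLM

Hence C_0 ≅ Z^9, C_1 ≅ Z^27, C_2 ≅ Z^18.

The boundary map ∂_1: C_1 → C_0 is given by ∂[p,q] = [q] − [p]. For instance
  ∂BJ = J − B.
This gives a 9×27 integer matrix of rank 8; reducing to Smith normal form yields diagonal entries (1,1,1,1,1,1,1,1).

Boundary ∂_2: C_2 → C_1 maps a triangle to the signed sum of its edges. For instance
  ∂FGM = GM − FM + FG,
  ∂BEL = EL − BL + BE.
As a 27×18 matrix over Z this has rank 17, with invariant factors (1,1,1,1,1,1,1,1,1,1,1,1,1,1,1,1,1).

Now H_k = ker ∂_k / im ∂_{k+1}, so:

  H_0: rank C_0 − rank ∂_1 = 9 − 8 = 1, and the invariant factors of ∂_1 are all 1, so H_0 ≅ Z.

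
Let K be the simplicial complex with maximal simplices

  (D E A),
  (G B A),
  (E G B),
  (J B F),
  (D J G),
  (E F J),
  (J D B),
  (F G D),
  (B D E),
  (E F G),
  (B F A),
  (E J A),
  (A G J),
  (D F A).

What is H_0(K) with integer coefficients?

H_0 ≅ Z.

Take the total order A < B < D < E < F < G < J on the vertex set. Then K (dimension 2) consists of the simplices:

  0-simplices (7): A, B, D, E, F, G, J
  1-simplices (21): AB, AD, AE, AF, AG, AJ, BD, BE, BF, BG, BJ, DE, DF, DG, DJ, EF, EG, EJ, FG, FJ, GJ
  2-simplices (14): ABF, ABG, ADE, ADF, AEJ, AGJ, BDE, BDJ, BEG, BFJ, DFG, DGJ, EFG, EFJ

so the chain groups are C_0 ≅ Z^7, C_1 ≅ Z^21, C_2 ≅ Z^14.

∂_1: C_1 → C_0 sends each edge [p,q] (with p < q) to q − p. For instance
  ∂EF = F − E.
As a 7×21 matrix over Z this has rank 6, with invariant factors (1,1,1,1,1,1).

Boundary ∂_2: C_2 → C_1 maps a triangle to the signed sum of its edges. For instance
  ∂BFJ = FJ − BJ + BF,
  ∂BEG = EG − BG + BE.
This gives a 21×14 integer matrix of rank 13; reducing to Smith normal form yields diagonal entries (1,1,1,1,1,1,1,1,1,1,1,1,1).

Reading off H_k = ker ∂_k / im ∂_{k+1}:

  H_0: rank C_0 − rank ∂_1 = 7 − 6 = 1, and the invariant factors of ∂_1 are all 1, so H_0 = Z.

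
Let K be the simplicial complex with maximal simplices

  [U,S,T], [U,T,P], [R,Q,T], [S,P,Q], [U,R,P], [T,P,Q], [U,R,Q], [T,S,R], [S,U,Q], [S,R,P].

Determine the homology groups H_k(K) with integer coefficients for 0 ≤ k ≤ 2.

H_0 ≅ Z,  H_1 ≅ Z/2,  H_2 = 0.

Order the vertices as P < Q < R < S < T < U. Listing each simplex with vertices in this order, K has dimension 2 with simplices:

  0-simplices (6): P, Q, R, S, T, U
  1-simplices (15): PQ, PR, PS, PT, PU, QR, QS, QT, QU, RS, RT, RU, ST, SU, TU
  2-simplices (10): PQS, PQT, PRS, PRU, PTU, QRT, QRU, QSU, RST, STU

so the chain groups are C_0 ≅ Z^6, C_1 ≅ Z^15, C_2 ≅ Z^10.

Boundary ∂_1: C_1 → C_0 maps an edge to its endpoints' difference, ∂[p,q] = q − p. For instance
  ∂PS = S − P.
As a 6×15 matrix over Z this has rank 5, with invariant factors (1,1,1,1,1).

Boundary ∂_2: C_2 → C_1 maps a triangle to the signed sum of its edges. For instance
  ∂QRT = RT − QT + QR,
  ∂PQS = QS − PS + PQ.
As a 15×10 matrix over Z this has rank 10, with invariant factors (1,1,1,1,1,1,1,1,1,2).

Computing H_k = (kernel of ∂_k) / (image of ∂_{k+1}):

  H_0: rank C_0 − rank ∂_1 = 6 − 5 = 1, and the invariant factors of ∂_1 are all 1, so H_0 ≅ Z.
  H_1: rank ker ∂_1 − rank ∂_2 = (15 − 5) − 10 = 0, and ∂_2 has invariant factor 2 > 1, so H_1 ≅ Z/2.
  H_2: rank ker ∂_2 − rank ∂_3 = (10 − 10) − 0 = 0, and there is no ∂_3, so H_2 ≅ 0.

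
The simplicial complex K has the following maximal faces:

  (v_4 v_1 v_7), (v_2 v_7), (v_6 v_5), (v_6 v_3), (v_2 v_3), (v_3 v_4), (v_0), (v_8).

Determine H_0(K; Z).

H_0 ≅ Z^3.

Order the vertices as v_0 < v_1 < v_2 < v_3 < v_4 < v_5 < v_6 < v_7 < v_8. Listing each simplex with vertices in this order, K has dimension 2 with simplices:

  0-simplices (9): [v_0], [v_1], [v_2], [v_3], [v_4], [v_5], [v_6], [v_7], [v_8]
  1-simplices (8): [v_1,v_4], [v_1,v_7], [v_2,v_3], [v_2,v_7], [v_3,v_4], [v_3,v_6], [v_4,v_7], [v_5,v_6]
  2-simplices (1): [v_1,v_4,v_7]

Hence C_0 ≅ Z^9, C_1 ≅ Z^8, C_2 ≅ Z^1.

The boundary map ∂_1: C_1 → C_0 is given by ∂[p,q] = [q] − [p]. For instance
  ∂[v_1,v_4] = [v_4] − [v_1].
The 9×8 boundary matrix has rank 6 and Smith normal form diag(1,1,1,1,1,1).

Boundary ∂_2: C_2 → C_1 sends each 2-simplex [p,q,r] to [q,r] − [p,r] + [p,q]. For instance
  ∂[v_1,v_4,v_7] = [v_4,v_7] − [v_1,v_7] + [v_1,v_4].
This gives a 8×1 integer matrix of rank 1; reducing to Smith normal form yields diagonal entries (1).

Now H_k = ker ∂_k / im ∂_{k+1}, so:

  H_0: rank C_0 − rank ∂_1 = 9 − 6 = 3, and the invariant factors of ∂_1 are all 1, so H_0 ≅ Z^3.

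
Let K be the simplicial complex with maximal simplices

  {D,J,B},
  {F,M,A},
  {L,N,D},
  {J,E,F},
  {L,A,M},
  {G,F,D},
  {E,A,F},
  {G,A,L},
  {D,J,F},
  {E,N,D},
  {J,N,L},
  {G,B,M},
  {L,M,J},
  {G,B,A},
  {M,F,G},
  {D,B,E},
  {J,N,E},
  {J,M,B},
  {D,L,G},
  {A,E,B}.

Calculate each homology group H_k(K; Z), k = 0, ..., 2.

H_0 ≅ Z,  H_1 ≅ Z ⊕ Z/2,  H_2 = 0.

Order the vertices as A < B < D < E < F < G < J < L < M < N. Listing each simplex with vertices in this order, K has dimension 2 with simplices:

  0-simplices (10): A, B, D, E, F, G, J, L, M, N
  1-simplices (30): AB, AE, AF, AG, AL, AM, BD, BE, BG, BJ, BM, DE, DF, DG, DJ, DL, DN, EF, EJ, EN, FG, FJ, FM, GL, GM, JL, JM, JN, LM, LN
  2-simplices (20): ABE, ABG, AEF, AFM, AGL, ALM, BDE, BDJ, BGM, BJM, DEN, DFG, DFJ, DGL, DLN, EFJ, EJN, FGM, JLM, JLN

so the chain groups are C_0 ≅ Z^10, C_1 ≅ Z^30, C_2 ≅ Z^20.

∂_1: C_1 → C_0 is given by ∂[p,q] = [q] − [p]. For instance
  ∂DF = F − D.
As a 10×30 matrix over Z this has rank 9, with invariant factors (1,1,1,1,1,1,1,1,1).

Boundary ∂_2: C_2 → C_1 maps a triangle to the signed sum of its edges. For instance
  ∂BDE = DE − BE + BD,
  ∂JLN = LN − JN + JL.
The resulting 30×20 matrix has rank 20, and its Smith normal form has invariant factors (1,1,1,1,1,1,1,1,1,1,1,1,1,1,1,1,1,1,1,2).

Now H_k = ker ∂_k / im ∂_{k+1}, so:

  H_0: rank C_0 − rank ∂_1 = 10 − 9 = 1, and the invariant factors of ∂_1 are all 1, so H_0 = Z.
  H_1: rank ker ∂_1 − rank ∂_2 = (30 − 9) − 20 = 1, and ∂_2 has invariant factor 2 > 1, so H_1 = Z ⊕ Z/2.
  H_2: rank ker ∂_2 − rank ∂_3 = (20 − 20) − 0 = 0, and there is no ∂_3, so H_2 = 0.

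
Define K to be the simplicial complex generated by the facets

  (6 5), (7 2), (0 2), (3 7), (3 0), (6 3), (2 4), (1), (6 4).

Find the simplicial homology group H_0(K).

H_0 ≅ Z^2.

Fix the vertex order 0 < 1 < 2 < 3 < 4 < 5 < 6 < 7 and write every simplex with vertices in increasing order. Then dim K = 1 and the simplices of K are:

  0-simplices (8): [0], [1], [2], [3], [4], [5], [6], [7]
  1-simplices (8): [0,2], [0,3], [2,4], [2,7], [3,6], [3,7], [4,6], [5,6]

giving chain groups C_0 ≅ Z^8, C_1 ≅ Z^8.

∂_1: C_1 → C_0 maps an edge to its endpoints' difference, ∂[p,q] = q − p.
The 8×8 boundary matrix has rank 6 and Smith normal form diag(1,1,1,1,1,1).

From H_k ≅ ker(∂_k) / im(∂_{k+1}) we obtain:

  H_0: rank C_0 − rank ∂_1 = 8 − 6 = 2, and the invariant factors of ∂_1 are all 1, so H_0 = Z^2.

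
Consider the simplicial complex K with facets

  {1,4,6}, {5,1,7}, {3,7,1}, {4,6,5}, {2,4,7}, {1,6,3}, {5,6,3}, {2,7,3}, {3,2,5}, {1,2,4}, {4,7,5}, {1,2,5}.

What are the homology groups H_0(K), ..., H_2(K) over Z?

H_0 ≅ Z,  H_1 ≅ Z/2Z,  H_2 = 0.

Fix the vertex order 1 < 2 < 3 < 4 < 5 < 6 < 7 and write every simplex with vertices in increasing order. Then dim K = 2 and the simplices of K are:

  0-simplices (7): [1], [2], [3], [4], [5], [6], [7]
  1-simplices (18): [1,2], [1,3], [1,4], [1,5], [1,6], [1,7], [2,3], [2,4], [2,5], [2,7], [3,5], [3,6], [3,7], [4,5], [4,6], [4,7], [5,6], [5,7]
  2-simplices (12): [1,2,4], [1,2,5], [1,3,6], [1,3,7], [1,4,6], [1,5,7], [2,3,5], [2,3,7], [2,4,7], [3,5,6], [4,5,6], [4,5,7]

Hence C_0 ≅ Z^7, C_1 ≅ Z^18, C_2 ≅ Z^12.

Boundary ∂_1: C_1 → C_0 is given by ∂[p,q] = [q] − [p]. For instance
  ∂[3,5] = [5] − [3].
The resulting 7×18 matrix has rank 6, and its Smith normal form has invariant factors (1,1,1,1,1,1).

The boundary map ∂_2: C_2 → C_1 maps a triangle to the signed sum of its edges. For instance
  ∂[1,3,6] = [3,6] − [1,6] + [1,3],
  ∂[1,5,7] = [5,7] − [1,7] + [1,5].
This gives a 18×12 integer matrix of rank 12; reducing to Smith normal form yields diagonal entries (1,1,1,1,1,1,1,1,1,1,1,2).

Now H_k = ker ∂_k / im ∂_{k+1}, so:

  H_0: rank C_0 − rank ∂_1 = 7 − 6 = 1, and the invariant factors of ∂_1 are all 1, so H_0 ≅ Z.
  H_1: rank ker ∂_1 − rank ∂_2 = (18 − 6) − 12 = 0, and ∂_2 has invariant factor 2 > 1, so H_1 ≅ Z/2Z.
  H_2: rank ker ∂_2 − rank ∂_3 = (12 − 12) − 0 = 0, and there is no ∂_3, so H_2 ≅ 0.

(K is a triangulation of the real projective plane RP^2.)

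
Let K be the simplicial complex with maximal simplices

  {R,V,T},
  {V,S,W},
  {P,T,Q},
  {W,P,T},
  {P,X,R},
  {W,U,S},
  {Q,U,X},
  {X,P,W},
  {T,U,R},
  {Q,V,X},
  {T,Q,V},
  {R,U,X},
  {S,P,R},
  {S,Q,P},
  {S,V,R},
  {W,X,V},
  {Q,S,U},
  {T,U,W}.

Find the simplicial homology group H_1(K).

Order the vertices as P < Q < R < S < T < U < V < W < X. Listing each simplex with vertices in this order, K has dimension 2 with simplices:

  0-simplices (9): P, Q, R, S, T, U, V, W, X
  1-simplices (27): PQ, PR, PS, PT, PW, PX, QS, QT, QU, QV, QX, RS, RT, RU, RV, RX, SU, SV, SW, TU, TV, TW, UW, UX, VW, VX, WX
  2-simplices (18): PQS, PQT, PRS, PRX, PTW, PWX, QSU, QTV, QUX, QVX, RSV, RTU, RTV, RUX, SUW, SVW, TUW, VWX

giving chain groups C_0 ≅ Z^9, C_1 ≅ Z^27, C_2 ≅ Z^18.

∂_1: C_1 → C_0 maps an edge to its endpoints' difference, ∂[p,q] = q − p. For instance
  ∂RT = T − R.
The resulting 9×27 matrix has rank 8, and its Smith normal form has invariant factors (1,1,1,1,1,1,1,1).

The boundary map ∂_2: C_2 → C_1 acts by ∂[p,q,r] = [q,r] − [p,r] + [p,q]. For instance
  ∂QVX = VX − QX + QV,
  ∂PQT = QT − PT + PQ.
The 27×18 boundary matrix has rank 17 and Smith normal form diag(1,1,1,1,1,1,1,1,1,1,1,1,1,1,1,1,1).

Now H_k = ker ∂_k / im ∂_{k+1}, so:

  H_1: rank ker ∂_1 − rank ∂_2 = (27 − 8) − 17 = 2, and the invariant factors of ∂_2 are all 1, so H_1 = Z^2.

H_1 = Z^2.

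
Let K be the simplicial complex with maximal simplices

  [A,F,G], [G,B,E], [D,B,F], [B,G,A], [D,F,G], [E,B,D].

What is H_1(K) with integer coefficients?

We work with the vertex ordering A < B < D < E < F < G. The simplices of K, each written with vertices in increasing order, are:

  0-simplices (6): A, B, D, E, F, G
  1-simplices (12): AB, AF, AG, BD, BE, BF, BG, DE, DF, DG, EG, FG
  2-simplices (6): ABG, AFG, BDE, BDF, BEG, DFG

Hence C_0 ≅ Z^6, C_1 ≅ Z^12, C_2 ≅ Z^6.

The boundary map ∂_1: C_1 → C_0 maps an edge to its endpoints' difference, ∂[p,q] = q − p.
The resulting 6×12 matrix has rank 5, and its Smith normal form has invariant factors (1,1,1,1,1).

The boundary map ∂_2: C_2 → C_1 acts by ∂[p,q,r] = [q,r] − [p,r] + [p,q]. For instance
  ∂BDF = DF − BF + BD,
  ∂AFG = FG − AG + AF.
The resulting 12×6 matrix has rank 6, and its Smith normal form has invariant factors (1,1,1,1,1,1).

Reading off H_k = ker ∂_k / im ∂_{k+1}:

  H_1: rank ker ∂_1 − rank ∂_2 = (12 − 5) − 6 = 1, and the invariant factors of ∂_2 are all 1, so H_1 = Z.

H_1 ≅ Z.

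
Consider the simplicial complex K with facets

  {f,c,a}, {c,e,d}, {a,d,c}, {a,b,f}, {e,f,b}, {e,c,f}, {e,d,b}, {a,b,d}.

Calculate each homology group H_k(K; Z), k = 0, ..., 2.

H_0 ≅ Z,  H_1 = 0,  H_2 ≅ Z.

Fix the vertex order a < b < c < d < e < f and write every simplex with vertices in increasing order. Then dim K = 2 and the simplices of K are:

  0-simplices (6): a, b, c, d, e, f
  1-simplices (12): ab, ac, ad, af, bd, be, bf, cd, ce, cf, de, ef
  2-simplices (8): abd, abf, acd, acf, bde, bef, cde, cef

giving chain groups C_0 ≅ Z^6, C_1 ≅ Z^12, C_2 ≅ Z^8.

Boundary ∂_1: C_1 → C_0 maps an edge to its endpoints' difference, ∂[p,q] = q − p. For instance
  ∂de = e − d.
The resulting 6×12 matrix has rank 5, and its Smith normal form has invariant factors (1,1,1,1,1).

∂_2: C_2 → C_1 sends each 2-simplex [p,q,r] to [q,r] − [p,r] + [p,q]. For instance
  ∂acf = cf − af + ac,
  ∂abf = bf − af + ab.
This gives a 12×8 integer matrix of rank 7; reducing to Smith normal form yields diagonal entries (1,1,1,1,1,1,1).

From H_k ≅ ker(∂_k) / im(∂_{k+1}) we obtain:

  H_0: rank C_0 − rank ∂_1 = 6 − 5 = 1, and the invariant factors of ∂_1 are all 1, so H_0 ≅ Z.
  H_1: rank ker ∂_1 − rank ∂_2 = (12 − 5) − 7 = 0, and the invariant factors of ∂_2 are all 1, so H_1 ≅ 0.
  H_2: rank ker ∂_2 − rank ∂_3 = (8 − 7) − 0 = 1, and there is no ∂_3, so H_2 ≅ Z.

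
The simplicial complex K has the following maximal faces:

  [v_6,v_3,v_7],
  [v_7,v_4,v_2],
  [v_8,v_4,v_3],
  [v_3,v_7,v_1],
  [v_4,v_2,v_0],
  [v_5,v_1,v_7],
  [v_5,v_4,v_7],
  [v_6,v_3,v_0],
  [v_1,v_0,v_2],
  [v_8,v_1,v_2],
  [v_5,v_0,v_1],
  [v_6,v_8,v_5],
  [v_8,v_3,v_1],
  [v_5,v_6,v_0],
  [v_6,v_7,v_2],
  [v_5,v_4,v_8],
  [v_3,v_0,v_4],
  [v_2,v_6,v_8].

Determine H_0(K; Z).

H_0 = Z.

Take the total order v_0 < v_1 < v_2 < v_3 < v_4 < v_5 < v_6 < v_7 < v_8 on the vertex set. Then K (dimension 2) consists of the simplices:

  0-simplices (9): [v_0], [v_1], [v_2], [v_3], [v_4], [v_5], [v_6], [v_7], [v_8]
  1-simplices (27): (27 of them)
  2-simplices (18): (18 of them)

giving chain groups C_0 ≅ Z^9, C_1 ≅ Z^27, C_2 ≅ Z^18.

Boundary ∂_1: C_1 → C_0 maps an edge to its endpoints' difference, ∂[p,q] = q − p. For instance
  ∂[v_0,v_4] = [v_4] − [v_0].
The resulting 9×27 matrix has rank 8, and its Smith normal form has invariant factors (1,1,1,1,1,1,1,1).

Boundary ∂_2: C_2 → C_1 sends each 2-simplex [p,q,r] to [q,r] − [p,r] + [p,q]. For instance
  ∂[v_0,v_1,v_5] = [v_1,v_5] − [v_0,v_5] + [v_0,v_1],
  ∂[v_0,v_2,v_4] = [v_2,v_4] − [v_0,v_4] + [v_0,v_2].
The resulting 27×18 matrix has rank 17, and its Smith normal form has invariant factors (1,1,1,1,1,1,1,1,1,1,1,1,1,1,1,1,1).

Reading off H_k = ker ∂_k / im ∂_{k+1}:

  H_0: rank C_0 − rank ∂_1 = 9 − 8 = 1, and the invariant factors of ∂_1 are all 1, so H_0 ≅ Z.

(K is a triangulation of the torus T^2.)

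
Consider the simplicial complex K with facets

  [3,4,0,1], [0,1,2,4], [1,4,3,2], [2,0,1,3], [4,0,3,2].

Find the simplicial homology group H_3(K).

H_3 ≅ Z.

We work with the vertex ordering 0 < 1 < 2 < 3 < 4. The simplices of K, each written with vertices in increasing order, are:

  0-simplices (5): [0], [1], [2], [3], [4]
  1-simplices (10): [0,1], [0,2], [0,3], [0,4], [1,2], [1,3], [1,4], [2,3], [2,4], [3,4]
  2-simplices (10): [0,1,2], [0,1,3], [0,1,4], [0,2,3], [0,2,4], [0,3,4], [1,2,3], [1,2,4], [1,3,4], [2,3,4]
  3-simplices (5): [0,1,2,3], [0,1,2,4], [0,1,3,4], [0,2,3,4], [1,2,3,4]

Hence C_0 ≅ Z^5, C_1 ≅ Z^10, C_2 ≅ Z^10, C_3 ≅ Z^5.

Boundary ∂_1: C_1 → C_0 maps an edge to its endpoints' difference, ∂[p,q] = q − p.
The resulting 5×10 matrix has rank 4, and its Smith normal form has invariant factors (1,1,1,1).

Boundary ∂_2: C_2 → C_1 acts by ∂[p,q,r] = [q,r] − [p,r] + [p,q]. For instance
  ∂[1,3,4] = [3,4] − [1,4] + [1,3],
  ∂[2,3,4] = [3,4] − [2,4] + [2,3].
The resulting 10×10 matrix has rank 6, and its Smith normal form has invariant factors (1,1,1,1,1,1).

∂_3: C_3 → C_2 sends each 3-simplex σ to the alternating sum Σ_i (−1)^i (σ with its i-th vertex removed). For instance
  ∂[0,1,3,4] = [1,3,4] − [0,3,4] + [0,1,4] − [0,1,3],
  ∂[0,1,2,3] = [1,2,3] − [0,2,3] + [0,1,3] − [0,1,2].
The 10×5 boundary matrix has rank 4 and Smith normal form diag(1,1,1,1).

From H_k ≅ ker(∂_k) / im(∂_{k+1}) we obtain:

  H_3: rank ker ∂_3 − rank ∂_4 = (5 − 4) − 0 = 1, and there is no ∂_4, so H_3 ≅ Z.

(K is a triangulation of the 3-sphere S^3.)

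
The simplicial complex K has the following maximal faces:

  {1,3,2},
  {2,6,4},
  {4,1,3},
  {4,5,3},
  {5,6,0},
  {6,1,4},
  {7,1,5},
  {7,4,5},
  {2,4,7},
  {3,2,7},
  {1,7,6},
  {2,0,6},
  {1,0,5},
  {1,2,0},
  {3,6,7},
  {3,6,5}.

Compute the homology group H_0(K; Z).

Order the vertices as 0 < 1 < 2 < 3 < 4 < 5 < 6 < 7. Listing each simplex with vertices in this order, K has dimension 2 with simplices:

  0-simplices (8): [0], [1], [2], [3], [4], [5], [6], [7]
  1-simplices (24): (24 of them)
  2-simplices (16): [0,1,2], [0,1,5], [0,2,6], [0,5,6], [1,2,3], [1,3,4], [1,4,6], [1,5,7], [1,6,7], [2,3,7], [2,4,6], [2,4,7], [3,4,5], [3,5,6], [3,6,7], [4,5,7]

Hence C_0 ≅ Z^8, C_1 ≅ Z^24, C_2 ≅ Z^16.

The boundary map ∂_1: C_1 → C_0 is given by ∂[p,q] = [q] − [p].
This gives a 8×24 integer matrix of rank 7; reducing to Smith normal form yields diagonal entries (1,1,1,1,1,1,1).

The boundary map ∂_2: C_2 → C_1 maps a triangle to the signed sum of its edges. For instance
  ∂[1,6,7] = [6,7] − [1,7] + [1,6],
  ∂[2,3,7] = [3,7] − [2,7] + [2,3].
The resulting 24×16 matrix has rank 15, and its Smith normal form has invariant factors (1,1,1,1,1,1,1,1,1,1,1,1,1,1,1).

From H_k ≅ ker(∂_k) / im(∂_{k+1}) we obtain:

  H_0: rank C_0 − rank ∂_1 = 8 − 7 = 1, and the invariant factors of ∂_1 are all 1, so H_0 ≅ Z.

(K is a triangulation of the torus T^2.)

H_0 ≅ Z.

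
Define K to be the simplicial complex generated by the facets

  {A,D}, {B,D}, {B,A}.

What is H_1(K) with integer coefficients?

H_1 ≅ Z.

Take the total order A < B < D on the vertex set. Then K (dimension 1) consists of the simplices:

  0-simplices (3): A, B, D
  1-simplices (3): AB, AD, BD

so the chain groups are C_0 ≅ Z^3, C_1 ≅ Z^3.

∂_1: C_1 → C_0 maps an edge to its endpoints' difference, ∂[p,q] = q − p.
The resulting 3×3 matrix has rank 2, and its Smith normal form has invariant factors (1,1).

Now H_k = ker ∂_k / im ∂_{k+1}, so:

  H_1: rank ker ∂_1 − rank ∂_2 = (3 − 2) − 0 = 1, and there is no ∂_2, so H_1 = Z.

(K is a triangulation of the circle S^1.)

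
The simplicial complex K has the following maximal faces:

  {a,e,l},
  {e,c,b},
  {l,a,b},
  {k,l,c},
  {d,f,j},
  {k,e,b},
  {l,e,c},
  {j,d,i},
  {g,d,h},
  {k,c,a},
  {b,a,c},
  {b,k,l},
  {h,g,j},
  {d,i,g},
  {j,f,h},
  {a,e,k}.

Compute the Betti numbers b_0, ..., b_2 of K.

K has 12 vertices, 27 edges, 16 triangles.
rank ∂_0 = 0, rank ∂_1 = 10 ⇒ b_0 = 12 − 0 − 10 = 2; all invariant factors of ∂_1 are 1 so no torsion. So H_0 ≅ Z^2.
rank ∂_1 = 10, rank ∂_2 = 16 ⇒ b_1 = 27 − 10 − 16 = 1; ∂_2 has invariant factor(s) [2] giving torsion. So H_1 ≅ Z ⊕ Z/2Z.
rank ∂_2 = 16, rank ∂_3 = 0 ⇒ b_2 = 16 − 16 − 0 = 0. So H_2 ≅ 0.

b_0 = 2, b_1 = 1, b_2 = 0.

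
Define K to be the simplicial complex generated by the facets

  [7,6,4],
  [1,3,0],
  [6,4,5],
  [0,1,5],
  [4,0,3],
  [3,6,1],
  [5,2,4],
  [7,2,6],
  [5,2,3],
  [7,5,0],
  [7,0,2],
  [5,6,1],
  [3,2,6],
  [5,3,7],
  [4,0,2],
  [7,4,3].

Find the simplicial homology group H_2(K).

H_2 ≅ Z.

Fix the vertex order 0 < 1 < 2 < 3 < 4 < 5 < 6 < 7 and write every simplex with vertices in increasing order. Then dim K = 2 and the simplices of K are:

  0-simplices (8): [0], [1], [2], [3], [4], [5], [6], [7]
  1-simplices (24): (24 of them)
  2-simplices (16): [0,1,3], [0,1,5], [0,2,4], [0,2,7], [0,3,4], [0,5,7], [1,3,6], [1,5,6], [2,3,5], [2,3,6], [2,4,5], [2,6,7], [3,4,7], [3,5,7], [4,5,6], [4,6,7]

giving chain groups C_0 ≅ Z^8, C_1 ≅ Z^24, C_2 ≅ Z^16.

∂_1: C_1 → C_0 maps an edge to its endpoints' difference, ∂[p,q] = q − p.
The resulting 8×24 matrix has rank 7, and its Smith normal form has invariant factors (1,1,1,1,1,1,1).

The boundary map ∂_2: C_2 → C_1 sends each 2-simplex [p,q,r] to [q,r] − [p,r] + [p,q]. For instance
  ∂[3,4,7] = [4,7] − [3,7] + [3,4],
  ∂[1,3,6] = [3,6] − [1,6] + [1,3].
This gives a 24×16 integer matrix of rank 15; reducing to Smith normal form yields diagonal entries (1,1,1,1,1,1,1,1,1,1,1,1,1,1,1).

Now H_k = ker ∂_k / im ∂_{k+1}, so:

  H_2: rank ker ∂_2 − rank ∂_3 = (16 − 15) − 0 = 1, and there is no ∂_3, so H_2 = Z.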